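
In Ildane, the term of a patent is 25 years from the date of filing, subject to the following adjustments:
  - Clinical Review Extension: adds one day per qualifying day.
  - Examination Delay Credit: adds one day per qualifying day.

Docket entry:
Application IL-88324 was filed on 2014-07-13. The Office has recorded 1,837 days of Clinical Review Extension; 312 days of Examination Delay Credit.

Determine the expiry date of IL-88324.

Base term: filing date + 25 years → 13 July 2039.
Clinical Review Extension: +1837 days → 23 July 2044.
Examination Delay Credit: +312 days → 31 May 2045.

May 31, 2045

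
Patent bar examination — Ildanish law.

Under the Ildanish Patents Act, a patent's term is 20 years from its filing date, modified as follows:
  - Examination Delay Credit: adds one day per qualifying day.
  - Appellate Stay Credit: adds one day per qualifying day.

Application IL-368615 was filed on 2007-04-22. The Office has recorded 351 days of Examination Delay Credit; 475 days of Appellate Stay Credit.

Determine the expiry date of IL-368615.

July 26, 2029

Base term: filing date + 20 years → 22 April 2027.
Examination Delay Credit: +351 days → 7 April 2028.
Appellate Stay Credit: +475 days → 26 July 2029.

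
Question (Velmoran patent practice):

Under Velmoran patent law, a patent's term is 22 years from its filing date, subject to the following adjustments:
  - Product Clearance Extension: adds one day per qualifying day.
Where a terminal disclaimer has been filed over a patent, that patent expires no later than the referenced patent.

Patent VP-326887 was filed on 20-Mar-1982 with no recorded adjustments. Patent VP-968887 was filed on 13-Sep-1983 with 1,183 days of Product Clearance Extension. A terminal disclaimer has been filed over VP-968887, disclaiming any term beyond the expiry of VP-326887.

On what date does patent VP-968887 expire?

March 20, 2004

Natural term of VP-968887:
  Base: filing + 22 years → 13 September 2005.
  Product Clearance Extension: +1183 days → 9 December 2008.
Expiry of referenced patent VP-326887:
  Base: filing + 22 years → 20 March 2004.
Terminal disclaimer: VP-968887 expires on the earlier of 9 December 2008 and 20 March 2004.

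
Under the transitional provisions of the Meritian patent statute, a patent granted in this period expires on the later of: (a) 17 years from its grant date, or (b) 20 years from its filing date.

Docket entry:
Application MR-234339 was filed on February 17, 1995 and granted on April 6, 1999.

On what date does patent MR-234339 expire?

2016-04-06

(a) grant + 17 years → 6 April 2016.
(b) filing + 20 years → 17 February 2015.
Later of the two: 6 April 2016.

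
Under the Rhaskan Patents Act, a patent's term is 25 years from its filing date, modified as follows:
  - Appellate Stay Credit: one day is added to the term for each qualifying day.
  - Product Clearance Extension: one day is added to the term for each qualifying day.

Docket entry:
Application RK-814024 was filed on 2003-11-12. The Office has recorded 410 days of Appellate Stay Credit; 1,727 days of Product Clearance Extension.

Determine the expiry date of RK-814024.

2034-09-19

Base term: filing date + 25 years → 12 November 2028.
Appellate Stay Credit: +410 days → 27 December 2029.
Product Clearance Extension: +1727 days → 19 September 2034.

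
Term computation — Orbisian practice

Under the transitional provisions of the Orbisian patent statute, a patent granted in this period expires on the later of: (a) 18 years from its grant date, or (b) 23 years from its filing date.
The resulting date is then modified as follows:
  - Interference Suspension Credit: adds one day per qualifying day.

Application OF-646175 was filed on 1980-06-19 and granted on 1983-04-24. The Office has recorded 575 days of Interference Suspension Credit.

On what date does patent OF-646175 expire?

(a) grant + 18 years → 24 April 2001.
(b) filing + 23 years → 19 June 2003.
Later of the two: 19 June 2003.
Interference Suspension Credit: +575 days → 14 January 2005.

2005-01-14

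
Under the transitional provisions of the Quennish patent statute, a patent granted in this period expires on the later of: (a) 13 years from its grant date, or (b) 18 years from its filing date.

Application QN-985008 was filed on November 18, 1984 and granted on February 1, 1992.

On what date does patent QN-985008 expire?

(a) grant + 13 years → 1 February 2005.
(b) filing + 18 years → 18 November 2002.
Later of the two: 1 February 2005.

2005-02-01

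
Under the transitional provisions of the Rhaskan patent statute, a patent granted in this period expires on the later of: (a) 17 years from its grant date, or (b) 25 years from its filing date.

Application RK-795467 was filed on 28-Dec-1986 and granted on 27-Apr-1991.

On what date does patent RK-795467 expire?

(a) grant + 17 years → 27 April 2008.
(b) filing + 25 years → 28 December 2011.
Later of the two: 28 December 2011.

2011-12-28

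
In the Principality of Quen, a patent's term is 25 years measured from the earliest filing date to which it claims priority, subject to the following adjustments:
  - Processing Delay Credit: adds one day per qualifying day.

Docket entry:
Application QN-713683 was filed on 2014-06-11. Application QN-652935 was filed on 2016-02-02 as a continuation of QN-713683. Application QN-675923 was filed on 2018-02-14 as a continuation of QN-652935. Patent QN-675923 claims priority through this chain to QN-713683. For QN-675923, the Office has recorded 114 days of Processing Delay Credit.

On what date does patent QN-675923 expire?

Earliest priority filing: 11 June 2014.
Base term: 11 June 2014 + 25 years → 11 June 2039.
Processing Delay Credit: +114 days → 3 October 2039.

October 3, 2039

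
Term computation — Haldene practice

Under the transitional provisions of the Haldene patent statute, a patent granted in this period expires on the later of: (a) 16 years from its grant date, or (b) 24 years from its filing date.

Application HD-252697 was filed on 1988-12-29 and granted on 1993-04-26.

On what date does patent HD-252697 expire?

December 29, 2012

(a) grant + 16 years → 26 April 2009.
(b) filing + 24 years → 29 December 2012.
Later of the two: 29 December 2012.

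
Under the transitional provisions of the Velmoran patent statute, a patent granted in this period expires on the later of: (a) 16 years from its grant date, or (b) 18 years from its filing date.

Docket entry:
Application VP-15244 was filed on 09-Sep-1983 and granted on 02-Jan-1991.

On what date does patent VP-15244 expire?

2007-01-02

(a) grant + 16 years → 2 January 2007.
(b) filing + 18 years → 9 September 2001.
Later of the two: 2 January 2007.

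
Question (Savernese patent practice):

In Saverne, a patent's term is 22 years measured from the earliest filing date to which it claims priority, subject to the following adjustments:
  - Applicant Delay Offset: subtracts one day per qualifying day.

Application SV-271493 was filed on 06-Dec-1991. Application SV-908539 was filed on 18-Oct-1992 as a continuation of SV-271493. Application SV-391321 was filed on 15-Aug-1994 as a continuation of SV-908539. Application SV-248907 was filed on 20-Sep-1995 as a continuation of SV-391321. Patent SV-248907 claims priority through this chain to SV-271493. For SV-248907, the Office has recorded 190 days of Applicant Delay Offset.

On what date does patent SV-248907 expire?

Earliest priority filing: 6 December 1991.
Base term: 6 December 1991 + 22 years → 6 December 2013.
Applicant Delay Offset: −190 days → 30 May 2013.

2013-05-30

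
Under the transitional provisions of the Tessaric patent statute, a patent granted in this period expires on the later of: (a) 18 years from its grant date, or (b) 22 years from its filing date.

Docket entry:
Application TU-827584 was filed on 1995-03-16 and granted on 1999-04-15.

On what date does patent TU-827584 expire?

(a) grant + 18 years → 15 April 2017.
(b) filing + 22 years → 16 March 2017.
Later of the two: 15 April 2017.

April 15, 2017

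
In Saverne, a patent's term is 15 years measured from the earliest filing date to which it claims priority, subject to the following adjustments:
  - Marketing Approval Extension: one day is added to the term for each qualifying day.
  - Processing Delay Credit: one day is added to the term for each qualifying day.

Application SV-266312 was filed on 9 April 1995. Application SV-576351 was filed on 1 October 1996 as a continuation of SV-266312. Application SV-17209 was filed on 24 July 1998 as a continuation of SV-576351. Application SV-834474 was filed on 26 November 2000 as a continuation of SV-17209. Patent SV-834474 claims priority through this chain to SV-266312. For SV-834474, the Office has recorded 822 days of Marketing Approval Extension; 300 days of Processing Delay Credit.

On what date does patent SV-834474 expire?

Earliest priority filing: 9 April 1995.
Base term: 9 April 1995 + 15 years → 9 April 2010.
Marketing Approval Extension: +822 days → 9 July 2012.
Processing Delay Credit: +300 days → 5 May 2013.

2013-05-05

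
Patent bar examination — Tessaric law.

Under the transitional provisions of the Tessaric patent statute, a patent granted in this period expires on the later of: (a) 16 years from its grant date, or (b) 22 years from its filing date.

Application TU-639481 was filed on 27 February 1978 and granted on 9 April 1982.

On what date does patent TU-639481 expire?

(a) grant + 16 years → 9 April 1998.
(b) filing + 22 years → 27 February 2000.
Later of the two: 27 February 2000.

2000-02-27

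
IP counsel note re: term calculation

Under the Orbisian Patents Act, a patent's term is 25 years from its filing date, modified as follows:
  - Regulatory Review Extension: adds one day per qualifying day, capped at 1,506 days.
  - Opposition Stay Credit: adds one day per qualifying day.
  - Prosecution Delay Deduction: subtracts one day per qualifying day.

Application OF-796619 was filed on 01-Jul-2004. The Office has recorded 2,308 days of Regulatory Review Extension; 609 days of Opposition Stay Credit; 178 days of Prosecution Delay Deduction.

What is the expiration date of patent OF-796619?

2034-10-20

Base term: filing date + 25 years → 1 July 2029.
Regulatory Review Extension: 2308 days claimed exceeds the 1506-day cap, so +1506 days → 15 August 2033.
Opposition Stay Credit: +609 days → 16 April 2035.
Prosecution Delay Deduction: −178 days → 20 October 2034.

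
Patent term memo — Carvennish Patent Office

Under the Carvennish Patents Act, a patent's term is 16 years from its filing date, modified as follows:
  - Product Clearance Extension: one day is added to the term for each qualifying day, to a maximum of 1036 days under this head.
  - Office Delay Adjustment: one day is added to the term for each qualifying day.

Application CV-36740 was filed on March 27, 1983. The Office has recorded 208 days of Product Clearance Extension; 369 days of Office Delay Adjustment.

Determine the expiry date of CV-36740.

Base term: filing date + 16 years → 27 March 1999.
Product Clearance Extension: 208 days (within the 1036-day cap) → +208 days → 21 October 1999.
Office Delay Adjustment: +369 days → 24 October 2000.

2000-10-24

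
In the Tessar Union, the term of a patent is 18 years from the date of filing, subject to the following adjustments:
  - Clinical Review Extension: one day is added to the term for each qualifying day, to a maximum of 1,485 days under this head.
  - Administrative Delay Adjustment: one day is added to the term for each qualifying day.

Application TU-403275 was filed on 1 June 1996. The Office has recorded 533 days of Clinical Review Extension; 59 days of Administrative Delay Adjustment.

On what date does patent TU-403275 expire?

2016-01-14

Base term: filing date + 18 years → 1 June 2014.
Clinical Review Extension: 533 days (within the 1485-day cap) → +533 days → 16 November 2015.
Administrative Delay Adjustment: +59 days → 14 January 2016.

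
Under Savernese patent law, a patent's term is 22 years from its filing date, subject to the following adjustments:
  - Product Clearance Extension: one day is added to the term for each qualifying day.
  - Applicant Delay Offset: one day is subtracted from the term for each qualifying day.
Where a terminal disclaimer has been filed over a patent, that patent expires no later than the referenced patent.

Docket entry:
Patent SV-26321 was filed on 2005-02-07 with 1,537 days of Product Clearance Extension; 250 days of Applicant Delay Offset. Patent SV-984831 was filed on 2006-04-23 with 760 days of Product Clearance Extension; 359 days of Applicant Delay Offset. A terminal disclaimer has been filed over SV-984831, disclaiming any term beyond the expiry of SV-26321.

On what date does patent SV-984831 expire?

Natural term of SV-984831:
  Base: filing + 22 years → 23 April 2028.
  Product Clearance Extension: +760 days → 23 May 2030.
  Applicant Delay Offset: −359 days → 29 May 2029.
Expiry of referenced patent SV-26321:
  Base: filing + 22 years → 7 February 2027.
  Product Clearance Extension: +1537 days → 24 April 2031.
  Applicant Delay Offset: −250 days → 17 August 2030.
Terminal disclaimer: SV-984831 expires on the earlier of 29 May 2029 and 17 August 2030.

May 29, 2029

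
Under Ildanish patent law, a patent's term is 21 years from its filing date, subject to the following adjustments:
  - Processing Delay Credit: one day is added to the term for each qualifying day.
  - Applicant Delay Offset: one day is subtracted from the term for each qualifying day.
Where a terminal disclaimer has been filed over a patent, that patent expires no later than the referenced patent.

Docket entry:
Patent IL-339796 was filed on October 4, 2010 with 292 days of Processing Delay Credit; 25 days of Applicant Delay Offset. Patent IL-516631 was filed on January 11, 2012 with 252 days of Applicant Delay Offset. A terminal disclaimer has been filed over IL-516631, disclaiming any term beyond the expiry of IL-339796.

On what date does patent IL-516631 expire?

May 4, 2032

Natural term of IL-516631:
  Base: filing + 21 years → 11 January 2033.
  Applicant Delay Offset: −252 days → 4 May 2032.
Expiry of referenced patent IL-339796:
  Base: filing + 21 years → 4 October 2031.
  Processing Delay Credit: +292 days → 22 July 2032.
  Applicant Delay Offset: −25 days → 27 June 2032.
Terminal disclaimer: IL-516631 expires on the earlier of 4 May 2032 and 27 June 2032.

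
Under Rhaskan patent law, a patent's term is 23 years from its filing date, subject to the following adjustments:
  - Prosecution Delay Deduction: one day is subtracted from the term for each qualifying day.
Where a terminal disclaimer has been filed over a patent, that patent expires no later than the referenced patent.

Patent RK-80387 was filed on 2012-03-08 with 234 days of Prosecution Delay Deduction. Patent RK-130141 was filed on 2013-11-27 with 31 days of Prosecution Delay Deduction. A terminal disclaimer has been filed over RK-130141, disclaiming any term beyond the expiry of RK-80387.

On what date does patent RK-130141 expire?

Natural term of RK-130141:
  Base: filing + 23 years → 27 November 2036.
  Prosecution Delay Deduction: −31 days → 27 October 2036.
Expiry of referenced patent RK-80387:
  Base: filing + 23 years → 8 March 2035.
  Prosecution Delay Deduction: −234 days → 17 July 2034.
Terminal disclaimer: RK-130141 expires on the earlier of 27 October 2036 and 17 July 2034.

July 17, 2034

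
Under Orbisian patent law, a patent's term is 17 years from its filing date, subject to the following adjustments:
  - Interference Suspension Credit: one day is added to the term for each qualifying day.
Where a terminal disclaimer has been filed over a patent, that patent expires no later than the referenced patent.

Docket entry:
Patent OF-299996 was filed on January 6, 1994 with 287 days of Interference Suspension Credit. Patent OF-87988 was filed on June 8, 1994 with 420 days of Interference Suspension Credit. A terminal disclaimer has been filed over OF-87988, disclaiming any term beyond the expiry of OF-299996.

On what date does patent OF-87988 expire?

October 20, 2011

Natural term of OF-87988:
  Base: filing + 17 years → 8 June 2011.
  Interference Suspension Credit: +420 days → 1 August 2012.
Expiry of referenced patent OF-299996:
  Base: filing + 17 years → 6 January 2011.
  Interference Suspension Credit: +287 days → 20 October 2011.
Terminal disclaimer: OF-87988 expires on the earlier of 1 August 2012 and 20 October 2011.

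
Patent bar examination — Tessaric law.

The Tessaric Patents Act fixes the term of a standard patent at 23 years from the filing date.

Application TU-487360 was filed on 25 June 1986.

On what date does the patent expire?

June 25, 2009

Filing date + 23 years → 25 June 2009.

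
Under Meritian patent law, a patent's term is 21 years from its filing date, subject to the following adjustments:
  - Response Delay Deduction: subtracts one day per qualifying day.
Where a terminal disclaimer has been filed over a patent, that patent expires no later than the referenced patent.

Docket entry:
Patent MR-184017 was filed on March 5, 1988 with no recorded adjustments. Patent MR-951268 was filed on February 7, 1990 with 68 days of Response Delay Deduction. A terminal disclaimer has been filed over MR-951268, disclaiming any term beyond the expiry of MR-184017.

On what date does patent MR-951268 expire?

Natural term of MR-951268:
  Base: filing + 21 years → 7 February 2011.
  Response Delay Deduction: −68 days → 1 December 2010.
Expiry of referenced patent MR-184017:
  Base: filing + 21 years → 5 March 2009.
Terminal disclaimer: MR-951268 expires on the earlier of 1 December 2010 and 5 March 2009.

March 5, 2009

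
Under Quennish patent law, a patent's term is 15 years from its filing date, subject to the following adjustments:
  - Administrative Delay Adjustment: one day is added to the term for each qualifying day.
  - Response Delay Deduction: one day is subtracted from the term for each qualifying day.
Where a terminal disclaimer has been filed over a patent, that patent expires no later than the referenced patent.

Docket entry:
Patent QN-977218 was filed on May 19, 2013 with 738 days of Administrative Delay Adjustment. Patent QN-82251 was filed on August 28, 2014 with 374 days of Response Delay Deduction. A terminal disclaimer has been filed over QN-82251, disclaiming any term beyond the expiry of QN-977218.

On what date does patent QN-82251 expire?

Natural term of QN-82251:
  Base: filing + 15 years → 28 August 2029.
  Response Delay Deduction: −374 days → 19 August 2028.
Expiry of referenced patent QN-977218:
  Base: filing + 15 years → 19 May 2028.
  Administrative Delay Adjustment: +738 days → 27 May 2030.
Terminal disclaimer: QN-82251 expires on the earlier of 19 August 2028 and 27 May 2030.

August 19, 2028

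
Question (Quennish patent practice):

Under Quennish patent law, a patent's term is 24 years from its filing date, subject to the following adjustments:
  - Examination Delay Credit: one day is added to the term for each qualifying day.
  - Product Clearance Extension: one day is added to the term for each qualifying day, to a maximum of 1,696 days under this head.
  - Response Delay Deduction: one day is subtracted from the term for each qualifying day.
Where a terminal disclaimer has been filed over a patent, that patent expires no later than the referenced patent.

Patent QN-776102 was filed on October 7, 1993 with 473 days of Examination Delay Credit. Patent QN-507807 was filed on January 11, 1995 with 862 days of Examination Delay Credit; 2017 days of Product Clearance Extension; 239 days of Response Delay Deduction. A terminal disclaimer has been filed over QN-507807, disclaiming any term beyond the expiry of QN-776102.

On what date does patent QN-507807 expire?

Natural term of QN-507807:
  Base: filing + 24 years → 11 January 2019.
  Examination Delay Credit: +862 days → 22 May 2021.
  Product Clearance Extension: 2017 days claimed exceeds the 1696-day cap, so +1696 days → 12 January 2026.
  Response Delay Deduction: −239 days → 18 May 2025.
Expiry of referenced patent QN-776102:
  Base: filing + 24 years → 7 October 2017.
  Examination Delay Credit: +473 days → 23 January 2019.
Terminal disclaimer: QN-507807 expires on the earlier of 18 May 2025 and 23 January 2019.

January 23, 2019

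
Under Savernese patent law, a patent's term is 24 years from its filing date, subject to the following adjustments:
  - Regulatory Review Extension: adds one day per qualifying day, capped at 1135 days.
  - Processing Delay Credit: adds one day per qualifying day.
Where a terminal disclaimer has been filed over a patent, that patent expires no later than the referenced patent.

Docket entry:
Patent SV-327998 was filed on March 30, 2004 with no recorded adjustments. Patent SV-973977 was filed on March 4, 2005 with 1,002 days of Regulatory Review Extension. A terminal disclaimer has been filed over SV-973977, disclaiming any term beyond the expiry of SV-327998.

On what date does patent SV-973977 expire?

March 30, 2028

Natural term of SV-973977:
  Base: filing + 24 years → 4 March 2029.
  Regulatory Review Extension: 1002 days (within the 1135-day cap) → +1002 days → 1 December 2031.
Expiry of referenced patent SV-327998:
  Base: filing + 24 years → 30 March 2028.
Terminal disclaimer: SV-973977 expires on the earlier of 1 December 2031 and 30 March 2028.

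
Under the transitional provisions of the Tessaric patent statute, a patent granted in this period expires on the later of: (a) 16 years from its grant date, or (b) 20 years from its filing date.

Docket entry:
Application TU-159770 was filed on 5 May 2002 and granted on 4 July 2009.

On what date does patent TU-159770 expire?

2025-07-04

(a) grant + 16 years → 4 July 2025.
(b) filing + 20 years → 5 May 2022.
Later of the two: 4 July 2025.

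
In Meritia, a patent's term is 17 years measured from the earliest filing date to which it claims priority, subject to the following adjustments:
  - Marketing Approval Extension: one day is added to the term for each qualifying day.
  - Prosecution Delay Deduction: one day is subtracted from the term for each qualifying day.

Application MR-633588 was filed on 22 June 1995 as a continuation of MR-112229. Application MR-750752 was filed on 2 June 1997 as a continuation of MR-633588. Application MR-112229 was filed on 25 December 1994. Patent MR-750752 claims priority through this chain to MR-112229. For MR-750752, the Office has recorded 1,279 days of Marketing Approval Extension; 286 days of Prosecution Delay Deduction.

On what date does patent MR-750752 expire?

Earliest priority filing: 25 December 1994.
Base term: 25 December 1994 + 17 years → 25 December 2011.
Marketing Approval Extension: +1279 days → 26 June 2015.
Prosecution Delay Deduction: −286 days → 13 September 2014.

September 13, 2014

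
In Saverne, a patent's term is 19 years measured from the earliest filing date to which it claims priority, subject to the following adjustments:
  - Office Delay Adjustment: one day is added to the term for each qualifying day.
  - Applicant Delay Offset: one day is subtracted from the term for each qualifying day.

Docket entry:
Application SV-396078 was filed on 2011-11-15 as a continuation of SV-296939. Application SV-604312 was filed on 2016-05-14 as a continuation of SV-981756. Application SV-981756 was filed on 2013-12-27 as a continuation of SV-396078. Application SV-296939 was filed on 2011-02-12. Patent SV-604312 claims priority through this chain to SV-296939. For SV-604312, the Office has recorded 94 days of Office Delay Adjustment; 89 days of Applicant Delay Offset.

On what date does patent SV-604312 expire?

Earliest priority filing: 12 February 2011.
Base term: 12 February 2011 + 19 years → 12 February 2030.
Office Delay Adjustment: +94 days → 17 May 2030.
Applicant Delay Offset: −89 days → 17 February 2030.

2030-02-17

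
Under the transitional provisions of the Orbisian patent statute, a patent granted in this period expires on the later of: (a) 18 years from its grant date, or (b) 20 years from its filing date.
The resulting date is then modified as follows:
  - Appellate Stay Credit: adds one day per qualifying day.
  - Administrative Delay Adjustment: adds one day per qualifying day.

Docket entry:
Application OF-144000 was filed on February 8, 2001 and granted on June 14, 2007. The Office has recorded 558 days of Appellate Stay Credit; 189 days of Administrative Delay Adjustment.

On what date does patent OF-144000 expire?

July 1, 2027

(a) grant + 18 years → 14 June 2025.
(b) filing + 20 years → 8 February 2021.
Later of the two: 14 June 2025.
Appellate Stay Credit: +558 days → 24 December 2026.
Administrative Delay Adjustment: +189 days → 1 July 2027.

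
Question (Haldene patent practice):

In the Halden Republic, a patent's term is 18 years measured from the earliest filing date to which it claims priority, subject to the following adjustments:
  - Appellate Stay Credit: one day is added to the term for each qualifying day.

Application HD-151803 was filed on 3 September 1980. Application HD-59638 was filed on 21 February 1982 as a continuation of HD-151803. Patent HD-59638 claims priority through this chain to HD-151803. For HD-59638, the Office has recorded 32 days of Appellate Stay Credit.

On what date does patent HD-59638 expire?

Earliest priority filing: 3 September 1980.
Base term: 3 September 1980 + 18 years → 3 September 1998.
Appellate Stay Credit: +32 days → 5 October 1998.

1998-10-05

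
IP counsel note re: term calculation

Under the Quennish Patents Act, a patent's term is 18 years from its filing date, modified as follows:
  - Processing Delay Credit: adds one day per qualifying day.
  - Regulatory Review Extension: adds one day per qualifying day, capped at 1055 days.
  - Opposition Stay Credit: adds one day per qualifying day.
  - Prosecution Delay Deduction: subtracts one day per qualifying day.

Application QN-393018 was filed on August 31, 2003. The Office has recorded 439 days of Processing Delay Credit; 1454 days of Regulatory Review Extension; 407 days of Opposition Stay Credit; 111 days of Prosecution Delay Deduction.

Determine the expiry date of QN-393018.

July 26, 2026

Base term: filing date + 18 years → 31 August 2021.
Processing Delay Credit: +439 days → 13 November 2022.
Regulatory Review Extension: 1454 days claimed exceeds the 1055-day cap, so +1055 days → 3 October 2025.
Opposition Stay Credit: +407 days → 14 November 2026.
Prosecution Delay Deduction: −111 days → 26 July 2026.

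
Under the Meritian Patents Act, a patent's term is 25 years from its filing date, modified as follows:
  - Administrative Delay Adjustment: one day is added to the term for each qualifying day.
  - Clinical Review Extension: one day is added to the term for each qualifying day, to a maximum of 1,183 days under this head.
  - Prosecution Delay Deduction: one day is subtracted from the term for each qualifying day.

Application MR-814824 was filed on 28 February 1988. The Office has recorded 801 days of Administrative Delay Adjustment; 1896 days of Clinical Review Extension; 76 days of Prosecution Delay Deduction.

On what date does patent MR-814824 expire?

Base term: filing date + 25 years → 28 February 2013.
Administrative Delay Adjustment: +801 days → 10 May 2015.
Clinical Review Extension: 1896 days claimed exceeds the 1183-day cap, so +1183 days → 5 August 2018.
Prosecution Delay Deduction: −76 days → 21 May 2018.

May 21, 2018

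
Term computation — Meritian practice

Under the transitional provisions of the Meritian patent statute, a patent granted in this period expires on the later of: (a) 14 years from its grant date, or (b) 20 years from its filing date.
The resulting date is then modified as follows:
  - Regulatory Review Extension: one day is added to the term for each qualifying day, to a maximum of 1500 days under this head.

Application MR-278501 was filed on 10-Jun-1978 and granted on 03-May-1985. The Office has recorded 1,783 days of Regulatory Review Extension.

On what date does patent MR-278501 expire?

(a) grant + 14 years → 3 May 1999.
(b) filing + 20 years → 10 June 1998.
Later of the two: 3 May 1999.
Regulatory Review Extension: 1783 days claimed exceeds the 1500-day cap, so +1500 days → 11 June 2003.

June 11, 2003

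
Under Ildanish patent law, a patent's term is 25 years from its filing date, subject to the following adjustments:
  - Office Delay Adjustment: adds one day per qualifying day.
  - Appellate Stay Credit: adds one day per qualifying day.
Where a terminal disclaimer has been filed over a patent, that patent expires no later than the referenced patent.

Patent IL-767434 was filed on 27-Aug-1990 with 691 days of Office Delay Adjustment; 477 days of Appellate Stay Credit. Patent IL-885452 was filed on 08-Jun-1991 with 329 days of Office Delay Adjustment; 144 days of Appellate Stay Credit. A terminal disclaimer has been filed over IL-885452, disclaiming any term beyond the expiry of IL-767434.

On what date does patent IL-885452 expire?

2017-09-24

Natural term of IL-885452:
  Base: filing + 25 years → 8 June 2016.
  Office Delay Adjustment: +329 days → 3 May 2017.
  Appellate Stay Credit: +144 days → 24 September 2017.
Expiry of referenced patent IL-767434:
  Base: filing + 25 years → 27 August 2015.
  Office Delay Adjustment: +691 days → 18 July 2017.
  Appellate Stay Credit: +477 days → 7 November 2018.
Terminal disclaimer: IL-885452 expires on the earlier of 24 September 2017 and 7 November 2018.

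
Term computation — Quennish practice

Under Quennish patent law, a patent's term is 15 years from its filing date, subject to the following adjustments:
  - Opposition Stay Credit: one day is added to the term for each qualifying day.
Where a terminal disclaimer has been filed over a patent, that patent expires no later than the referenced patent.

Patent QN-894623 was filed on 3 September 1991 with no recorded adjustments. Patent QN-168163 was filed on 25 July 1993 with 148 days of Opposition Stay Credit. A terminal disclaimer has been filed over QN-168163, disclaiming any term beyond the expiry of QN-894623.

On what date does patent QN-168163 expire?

2006-09-03

Natural term of QN-168163:
  Base: filing + 15 years → 25 July 2008.
  Opposition Stay Credit: +148 days → 20 December 2008.
Expiry of referenced patent QN-894623:
  Base: filing + 15 years → 3 September 2006.
Terminal disclaimer: QN-168163 expires on the earlier of 20 December 2008 and 3 September 2006.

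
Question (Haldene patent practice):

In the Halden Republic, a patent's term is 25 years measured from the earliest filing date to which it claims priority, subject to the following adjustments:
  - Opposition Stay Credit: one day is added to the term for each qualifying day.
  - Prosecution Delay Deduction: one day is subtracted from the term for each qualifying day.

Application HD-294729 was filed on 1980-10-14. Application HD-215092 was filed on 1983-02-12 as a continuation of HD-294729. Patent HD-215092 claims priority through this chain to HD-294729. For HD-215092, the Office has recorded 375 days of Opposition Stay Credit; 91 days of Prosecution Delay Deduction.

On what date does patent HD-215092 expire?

Earliest priority filing: 14 October 1980.
Base term: 14 October 1980 + 25 years → 14 October 2005.
Opposition Stay Credit: +375 days → 24 October 2006.
Prosecution Delay Deduction: −91 days → 25 July 2006.

2006-07-25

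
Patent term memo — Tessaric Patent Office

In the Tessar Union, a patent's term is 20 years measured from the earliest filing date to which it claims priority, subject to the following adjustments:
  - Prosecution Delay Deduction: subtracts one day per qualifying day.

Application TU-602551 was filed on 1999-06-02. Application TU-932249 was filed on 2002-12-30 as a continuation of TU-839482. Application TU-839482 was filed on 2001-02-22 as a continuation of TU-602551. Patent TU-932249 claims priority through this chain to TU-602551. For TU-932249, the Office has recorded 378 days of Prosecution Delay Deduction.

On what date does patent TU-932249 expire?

2018-05-20

Earliest priority filing: 2 June 1999.
Base term: 2 June 1999 + 20 years → 2 June 2019.
Prosecution Delay Deduction: −378 days → 20 May 2018.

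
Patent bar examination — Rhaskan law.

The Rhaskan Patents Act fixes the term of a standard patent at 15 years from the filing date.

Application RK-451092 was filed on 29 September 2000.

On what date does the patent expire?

Filing date + 15 years → 29 September 2015.

2015-09-29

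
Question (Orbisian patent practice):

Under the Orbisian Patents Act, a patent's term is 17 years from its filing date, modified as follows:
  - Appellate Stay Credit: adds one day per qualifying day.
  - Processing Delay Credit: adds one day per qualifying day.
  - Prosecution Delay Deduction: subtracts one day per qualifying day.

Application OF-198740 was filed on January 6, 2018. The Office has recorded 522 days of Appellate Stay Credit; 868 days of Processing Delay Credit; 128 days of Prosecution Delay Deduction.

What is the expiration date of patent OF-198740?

June 21, 2038

Base term: filing date + 17 years → 6 January 2035.
Appellate Stay Credit: +522 days → 11 June 2036.
Processing Delay Credit: +868 days → 27 October 2038.
Prosecution Delay Deduction: −128 days → 21 June 2038.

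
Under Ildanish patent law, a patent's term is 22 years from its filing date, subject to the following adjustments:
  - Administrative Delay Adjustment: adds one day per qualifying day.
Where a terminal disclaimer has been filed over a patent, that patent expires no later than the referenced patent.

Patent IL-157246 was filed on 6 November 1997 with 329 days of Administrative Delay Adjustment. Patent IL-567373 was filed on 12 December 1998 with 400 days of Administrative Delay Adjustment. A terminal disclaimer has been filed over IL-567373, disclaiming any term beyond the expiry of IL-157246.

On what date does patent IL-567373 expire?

2020-09-30

Natural term of IL-567373:
  Base: filing + 22 years → 12 December 2020.
  Administrative Delay Adjustment: +400 days → 16 January 2022.
Expiry of referenced patent IL-157246:
  Base: filing + 22 years → 6 November 2019.
  Administrative Delay Adjustment: +329 days → 30 September 2020.
Terminal disclaimer: IL-567373 expires on the earlier of 16 January 2022 and 30 September 2020.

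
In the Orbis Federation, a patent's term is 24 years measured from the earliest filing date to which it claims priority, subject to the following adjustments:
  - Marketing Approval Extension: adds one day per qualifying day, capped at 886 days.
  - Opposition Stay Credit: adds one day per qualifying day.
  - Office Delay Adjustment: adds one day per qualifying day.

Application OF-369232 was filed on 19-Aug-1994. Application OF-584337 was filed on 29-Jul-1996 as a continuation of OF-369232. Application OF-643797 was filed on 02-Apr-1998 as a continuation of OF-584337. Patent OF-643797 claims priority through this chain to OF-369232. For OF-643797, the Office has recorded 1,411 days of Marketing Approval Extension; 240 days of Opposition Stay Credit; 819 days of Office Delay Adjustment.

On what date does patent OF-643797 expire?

2023-12-16

Earliest priority filing: 19 August 1994.
Base term: 19 August 1994 + 24 years → 19 August 2018.
Marketing Approval Extension: 1411 days claimed exceeds the 886-day cap, so +886 days → 21 January 2021.
Opposition Stay Credit: +240 days → 18 September 2021.
Office Delay Adjustment: +819 days → 16 December 2023.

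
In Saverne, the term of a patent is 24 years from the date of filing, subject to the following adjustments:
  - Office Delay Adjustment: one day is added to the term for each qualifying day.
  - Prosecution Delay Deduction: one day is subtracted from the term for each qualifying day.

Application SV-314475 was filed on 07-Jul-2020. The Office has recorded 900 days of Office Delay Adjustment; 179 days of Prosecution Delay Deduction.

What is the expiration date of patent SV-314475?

2046-06-28

Base term: filing date + 24 years → 7 July 2044.
Office Delay Adjustment: +900 days → 24 December 2046.
Prosecution Delay Deduction: −179 days → 28 June 2046.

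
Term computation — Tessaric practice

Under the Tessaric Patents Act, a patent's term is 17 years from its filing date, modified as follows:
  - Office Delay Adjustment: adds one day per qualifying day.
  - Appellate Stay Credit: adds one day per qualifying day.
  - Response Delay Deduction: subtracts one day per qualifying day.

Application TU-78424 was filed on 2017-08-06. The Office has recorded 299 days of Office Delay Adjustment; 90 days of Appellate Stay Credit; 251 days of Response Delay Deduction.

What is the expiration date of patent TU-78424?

Base term: filing date + 17 years → 6 August 2034.
Office Delay Adjustment: +299 days → 1 June 2035.
Appellate Stay Credit: +90 days → 30 August 2035.
Response Delay Deduction: −251 days → 22 December 2034.

2034-12-22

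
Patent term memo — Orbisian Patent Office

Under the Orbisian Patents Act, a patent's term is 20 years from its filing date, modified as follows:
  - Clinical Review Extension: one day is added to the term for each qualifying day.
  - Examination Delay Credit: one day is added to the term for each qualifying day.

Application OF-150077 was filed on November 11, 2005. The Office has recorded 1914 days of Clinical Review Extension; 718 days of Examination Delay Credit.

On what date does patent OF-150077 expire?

Base term: filing date + 20 years → 11 November 2025.
Clinical Review Extension: +1914 days → 7 February 2031.
Examination Delay Credit: +718 days → 25 January 2033.

January 25, 2033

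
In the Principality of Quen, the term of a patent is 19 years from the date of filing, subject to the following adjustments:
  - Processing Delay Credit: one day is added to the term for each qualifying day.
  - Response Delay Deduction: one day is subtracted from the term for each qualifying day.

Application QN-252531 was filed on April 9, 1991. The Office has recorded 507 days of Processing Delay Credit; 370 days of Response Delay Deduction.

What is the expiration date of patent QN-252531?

Base term: filing date + 19 years → 9 April 2010.
Processing Delay Credit: +507 days → 29 August 2011.
Response Delay Deduction: −370 days → 24 August 2010.

August 24, 2010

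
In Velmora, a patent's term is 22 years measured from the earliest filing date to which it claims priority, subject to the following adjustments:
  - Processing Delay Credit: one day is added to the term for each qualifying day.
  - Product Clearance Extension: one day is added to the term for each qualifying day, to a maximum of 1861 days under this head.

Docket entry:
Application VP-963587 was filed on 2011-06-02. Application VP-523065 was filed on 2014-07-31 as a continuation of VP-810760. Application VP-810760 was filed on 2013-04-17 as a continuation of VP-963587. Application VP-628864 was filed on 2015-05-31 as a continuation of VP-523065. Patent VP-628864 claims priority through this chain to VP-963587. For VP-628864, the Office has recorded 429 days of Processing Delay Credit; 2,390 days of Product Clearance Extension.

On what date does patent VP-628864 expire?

September 9, 2039

Earliest priority filing: 2 June 2011.
Base term: 2 June 2011 + 22 years → 2 June 2033.
Processing Delay Credit: +429 days → 5 August 2034.
Product Clearance Extension: 2390 days claimed exceeds the 1861-day cap, so +1861 days → 9 September 2039.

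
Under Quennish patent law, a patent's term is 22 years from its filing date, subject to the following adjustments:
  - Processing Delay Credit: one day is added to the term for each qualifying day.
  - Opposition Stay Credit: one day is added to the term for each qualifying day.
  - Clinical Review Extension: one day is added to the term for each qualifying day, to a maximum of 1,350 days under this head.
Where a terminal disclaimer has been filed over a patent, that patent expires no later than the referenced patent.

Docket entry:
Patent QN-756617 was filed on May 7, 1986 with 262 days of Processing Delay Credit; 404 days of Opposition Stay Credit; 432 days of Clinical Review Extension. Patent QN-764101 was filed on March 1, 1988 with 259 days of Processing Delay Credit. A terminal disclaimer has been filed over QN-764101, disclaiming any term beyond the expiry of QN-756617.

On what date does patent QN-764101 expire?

November 15, 2010

Natural term of QN-764101:
  Base: filing + 22 years → 1 March 2010.
  Processing Delay Credit: +259 days → 15 November 2010.
Expiry of referenced patent QN-756617:
  Base: filing + 22 years → 7 May 2008.
  Processing Delay Credit: +262 days → 24 January 2009.
  Opposition Stay Credit: +404 days → 4 March 2010.
  Clinical Review Extension: 432 days (within the 1350-day cap) → +432 days → 10 May 2011.
Terminal disclaimer: QN-764101 expires on the earlier of 15 November 2010 and 10 May 2011.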